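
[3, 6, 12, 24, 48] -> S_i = 3*2^i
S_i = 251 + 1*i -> [251, 252, 253, 254, 255]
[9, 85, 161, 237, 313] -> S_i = 9 + 76*i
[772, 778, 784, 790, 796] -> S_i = 772 + 6*i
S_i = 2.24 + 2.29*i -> [2.24, 4.53, 6.82, 9.11, 11.4]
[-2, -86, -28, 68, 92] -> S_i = Random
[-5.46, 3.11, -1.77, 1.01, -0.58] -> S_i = -5.46*(-0.57)^i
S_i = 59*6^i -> [59, 354, 2124, 12744, 76464]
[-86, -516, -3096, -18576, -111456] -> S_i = -86*6^i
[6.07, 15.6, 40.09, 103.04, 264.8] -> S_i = 6.07*2.57^i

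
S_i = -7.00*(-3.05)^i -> [-7.0, 21.35, -65.12, 198.61, -605.76]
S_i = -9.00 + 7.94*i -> [-9.0, -1.06, 6.88, 14.82, 22.76]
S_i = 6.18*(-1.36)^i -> [6.18, -8.4, 11.43, -15.55, 21.14]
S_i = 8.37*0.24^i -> [8.37, 2.01, 0.48, 0.12, 0.03]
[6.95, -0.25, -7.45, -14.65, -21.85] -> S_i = 6.95 + -7.20*i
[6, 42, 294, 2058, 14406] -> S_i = 6*7^i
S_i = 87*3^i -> [87, 261, 783, 2349, 7047]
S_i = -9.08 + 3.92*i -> [-9.08, -5.16, -1.24, 2.68, 6.6]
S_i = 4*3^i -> [4, 12, 36, 108, 324]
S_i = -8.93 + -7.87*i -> [-8.93, -16.8, -24.67, -32.54, -40.41]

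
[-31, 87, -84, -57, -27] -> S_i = Random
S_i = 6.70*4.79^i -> [6.7, 32.09, 153.73, 736.35, 3527.09]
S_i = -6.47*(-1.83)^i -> [-6.47, 11.84, -21.67, 39.65, -72.56]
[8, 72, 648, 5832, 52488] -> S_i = 8*9^i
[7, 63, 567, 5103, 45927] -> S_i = 7*9^i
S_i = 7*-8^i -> [7, -56, 448, -3584, 28672]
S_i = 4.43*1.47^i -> [4.43, 6.51, 9.57, 14.07, 20.69]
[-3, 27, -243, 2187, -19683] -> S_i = -3*-9^i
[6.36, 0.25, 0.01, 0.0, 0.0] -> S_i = 6.36*0.04^i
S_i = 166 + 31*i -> [166, 197, 228, 259, 290]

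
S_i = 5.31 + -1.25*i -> [5.31, 4.06, 2.81, 1.56, 0.31]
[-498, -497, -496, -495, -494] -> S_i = -498 + 1*i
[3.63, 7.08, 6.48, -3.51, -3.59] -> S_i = Random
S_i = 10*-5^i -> [10, -50, 250, -1250, 6250]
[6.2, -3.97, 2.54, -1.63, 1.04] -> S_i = 6.20*(-0.64)^i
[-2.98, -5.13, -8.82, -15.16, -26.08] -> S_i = -2.98*1.72^i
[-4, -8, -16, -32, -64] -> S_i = -4*2^i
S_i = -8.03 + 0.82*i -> [-8.03, -7.21, -6.39, -5.57, -4.75]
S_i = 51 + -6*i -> [51, 45, 39, 33, 27]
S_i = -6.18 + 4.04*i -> [-6.18, -2.14, 1.9, 5.94, 9.98]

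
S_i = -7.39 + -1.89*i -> [-7.39, -9.28, -11.17, -13.06, -14.95]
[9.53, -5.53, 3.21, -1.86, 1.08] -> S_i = 9.53*(-0.58)^i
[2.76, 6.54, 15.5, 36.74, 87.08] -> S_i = 2.76*2.37^i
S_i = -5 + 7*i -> [-5, 2, 9, 16, 23]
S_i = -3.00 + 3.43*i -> [-3.0, 0.43, 3.86, 7.29, 10.72]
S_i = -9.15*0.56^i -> [-9.15, -5.12, -2.87, -1.61, -0.9]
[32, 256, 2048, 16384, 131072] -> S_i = 32*8^i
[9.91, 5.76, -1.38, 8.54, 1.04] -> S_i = Random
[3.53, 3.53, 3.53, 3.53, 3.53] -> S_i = 3.53*1.00^i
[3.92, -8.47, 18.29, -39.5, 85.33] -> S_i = 3.92*(-2.16)^i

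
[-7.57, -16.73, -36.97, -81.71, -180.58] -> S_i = -7.57*2.21^i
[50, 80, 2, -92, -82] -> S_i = Random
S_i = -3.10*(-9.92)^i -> [-3.1, 30.75, -305.06, 3026.19, -30019.84]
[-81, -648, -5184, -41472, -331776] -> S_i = -81*8^i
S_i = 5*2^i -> [5, 10, 20, 40, 80]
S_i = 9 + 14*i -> [9, 23, 37, 51, 65]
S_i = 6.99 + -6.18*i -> [6.99, 0.81, -5.37, -11.55, -17.73]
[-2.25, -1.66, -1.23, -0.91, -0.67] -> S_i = -2.25*0.74^i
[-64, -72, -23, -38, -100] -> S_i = Random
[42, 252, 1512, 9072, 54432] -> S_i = 42*6^i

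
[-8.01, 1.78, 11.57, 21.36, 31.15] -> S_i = -8.01 + 9.79*i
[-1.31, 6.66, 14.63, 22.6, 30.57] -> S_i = -1.31 + 7.97*i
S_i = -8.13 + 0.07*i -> [-8.13, -8.06, -7.99, -7.92, -7.85]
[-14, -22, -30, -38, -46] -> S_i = -14 + -8*i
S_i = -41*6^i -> [-41, -246, -1476, -8856, -53136]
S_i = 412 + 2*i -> [412, 414, 416, 418, 420]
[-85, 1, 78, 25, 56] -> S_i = Random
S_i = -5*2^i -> [-5, -10, -20, -40, -80]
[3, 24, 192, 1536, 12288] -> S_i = 3*8^i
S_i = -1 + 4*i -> [-1, 3, 7, 11, 15]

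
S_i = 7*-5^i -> [7, -35, 175, -875, 4375]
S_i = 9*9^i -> [9, 81, 729, 6561, 59049]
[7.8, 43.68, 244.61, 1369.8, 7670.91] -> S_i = 7.80*5.60^i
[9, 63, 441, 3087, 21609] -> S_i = 9*7^i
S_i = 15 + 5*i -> [15, 20, 25, 30, 35]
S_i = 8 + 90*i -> [8, 98, 188, 278, 368]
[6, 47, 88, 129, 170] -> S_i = 6 + 41*i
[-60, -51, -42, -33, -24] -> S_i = -60 + 9*i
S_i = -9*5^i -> [-9, -45, -225, -1125, -5625]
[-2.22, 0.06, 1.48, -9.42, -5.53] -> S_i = Random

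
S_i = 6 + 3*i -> [6, 9, 12, 15, 18]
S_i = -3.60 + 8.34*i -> [-3.6, 4.74, 13.08, 21.42, 29.76]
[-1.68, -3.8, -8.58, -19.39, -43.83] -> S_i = -1.68*2.26^i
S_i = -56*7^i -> [-56, -392, -2744, -19208, -134456]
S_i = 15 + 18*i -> [15, 33, 51, 69, 87]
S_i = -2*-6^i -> [-2, 12, -72, 432, -2592]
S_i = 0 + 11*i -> [0, 11, 22, 33, 44]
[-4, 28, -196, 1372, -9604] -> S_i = -4*-7^i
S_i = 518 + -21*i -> [518, 497, 476, 455, 434]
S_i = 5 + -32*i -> [5, -27, -59, -91, -123]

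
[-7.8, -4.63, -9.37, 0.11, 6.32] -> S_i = Random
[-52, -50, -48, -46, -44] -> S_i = -52 + 2*i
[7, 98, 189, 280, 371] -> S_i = 7 + 91*i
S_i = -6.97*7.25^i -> [-6.97, -50.53, -366.36, -2656.11, -19256.83]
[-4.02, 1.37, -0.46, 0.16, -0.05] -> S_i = -4.02*(-0.34)^i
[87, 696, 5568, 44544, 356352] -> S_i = 87*8^i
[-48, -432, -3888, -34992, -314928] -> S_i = -48*9^i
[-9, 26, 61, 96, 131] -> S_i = -9 + 35*i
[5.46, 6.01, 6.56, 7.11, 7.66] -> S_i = 5.46 + 0.55*i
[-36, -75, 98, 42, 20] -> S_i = Random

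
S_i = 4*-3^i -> [4, -12, 36, -108, 324]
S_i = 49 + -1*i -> [49, 48, 47, 46, 45]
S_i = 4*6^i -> [4, 24, 144, 864, 5184]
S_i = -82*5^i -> [-82, -410, -2050, -10250, -51250]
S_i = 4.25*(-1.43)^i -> [4.25, -6.08, 8.69, -12.43, 17.77]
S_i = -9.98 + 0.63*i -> [-9.98, -9.35, -8.72, -8.09, -7.46]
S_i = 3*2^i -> [3, 6, 12, 24, 48]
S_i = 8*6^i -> [8, 48, 288, 1728, 10368]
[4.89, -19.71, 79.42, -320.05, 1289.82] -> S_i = 4.89*(-4.03)^i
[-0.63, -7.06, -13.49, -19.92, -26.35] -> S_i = -0.63 + -6.43*i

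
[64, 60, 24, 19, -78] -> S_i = Random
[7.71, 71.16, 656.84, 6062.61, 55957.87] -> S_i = 7.71*9.23^i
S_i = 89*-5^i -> [89, -445, 2225, -11125, 55625]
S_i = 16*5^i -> [16, 80, 400, 2000, 10000]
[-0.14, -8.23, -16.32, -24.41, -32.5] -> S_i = -0.14 + -8.09*i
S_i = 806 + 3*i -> [806, 809, 812, 815, 818]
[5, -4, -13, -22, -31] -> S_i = 5 + -9*i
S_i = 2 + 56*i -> [2, 58, 114, 170, 226]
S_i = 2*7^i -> [2, 14, 98, 686, 4802]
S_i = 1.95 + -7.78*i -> [1.95, -5.83, -13.61, -21.39, -29.17]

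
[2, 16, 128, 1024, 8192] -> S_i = 2*8^i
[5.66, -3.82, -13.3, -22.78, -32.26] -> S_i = 5.66 + -9.48*i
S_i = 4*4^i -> [4, 16, 64, 256, 1024]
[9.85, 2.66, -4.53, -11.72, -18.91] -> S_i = 9.85 + -7.19*i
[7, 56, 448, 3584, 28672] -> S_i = 7*8^i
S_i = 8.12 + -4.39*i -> [8.12, 3.73, -0.66, -5.05, -9.44]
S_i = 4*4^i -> [4, 16, 64, 256, 1024]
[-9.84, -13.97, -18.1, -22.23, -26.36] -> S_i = -9.84 + -4.13*i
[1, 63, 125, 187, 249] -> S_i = 1 + 62*i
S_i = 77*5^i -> [77, 385, 1925, 9625, 48125]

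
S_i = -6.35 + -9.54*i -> [-6.35, -15.89, -25.43, -34.97, -44.51]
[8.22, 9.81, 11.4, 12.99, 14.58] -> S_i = 8.22 + 1.59*i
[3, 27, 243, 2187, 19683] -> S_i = 3*9^i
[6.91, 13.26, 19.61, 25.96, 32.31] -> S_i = 6.91 + 6.35*i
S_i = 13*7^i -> [13, 91, 637, 4459, 31213]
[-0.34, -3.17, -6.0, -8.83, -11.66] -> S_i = -0.34 + -2.83*i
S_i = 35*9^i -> [35, 315, 2835, 25515, 229635]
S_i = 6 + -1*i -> [6, 5, 4, 3, 2]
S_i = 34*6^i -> [34, 204, 1224, 7344, 44064]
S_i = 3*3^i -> [3, 9, 27, 81, 243]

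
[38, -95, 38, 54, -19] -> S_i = Random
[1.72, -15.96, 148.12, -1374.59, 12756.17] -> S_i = 1.72*(-9.28)^i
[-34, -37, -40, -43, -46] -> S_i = -34 + -3*i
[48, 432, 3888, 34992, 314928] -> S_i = 48*9^i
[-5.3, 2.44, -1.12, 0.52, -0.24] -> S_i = -5.30*(-0.46)^i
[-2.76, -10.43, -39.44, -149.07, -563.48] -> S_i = -2.76*3.78^i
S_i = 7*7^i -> [7, 49, 343, 2401, 16807]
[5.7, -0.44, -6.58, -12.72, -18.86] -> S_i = 5.70 + -6.14*i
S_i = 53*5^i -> [53, 265, 1325, 6625, 33125]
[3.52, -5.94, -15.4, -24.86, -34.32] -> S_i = 3.52 + -9.46*i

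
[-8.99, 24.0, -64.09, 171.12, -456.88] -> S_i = -8.99*(-2.67)^i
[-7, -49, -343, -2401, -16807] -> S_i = -7*7^i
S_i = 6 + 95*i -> [6, 101, 196, 291, 386]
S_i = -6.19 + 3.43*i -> [-6.19, -2.76, 0.67, 4.1, 7.53]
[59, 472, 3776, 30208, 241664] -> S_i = 59*8^i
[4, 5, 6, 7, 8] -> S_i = 4 + 1*i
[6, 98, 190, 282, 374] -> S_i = 6 + 92*i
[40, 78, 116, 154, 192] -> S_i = 40 + 38*i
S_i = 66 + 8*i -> [66, 74, 82, 90, 98]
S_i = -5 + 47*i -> [-5, 42, 89, 136, 183]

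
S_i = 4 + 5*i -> [4, 9, 14, 19, 24]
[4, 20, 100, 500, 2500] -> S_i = 4*5^i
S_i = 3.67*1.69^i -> [3.67, 6.2, 10.48, 17.71, 29.94]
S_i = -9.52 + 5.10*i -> [-9.52, -4.42, 0.68, 5.78, 10.88]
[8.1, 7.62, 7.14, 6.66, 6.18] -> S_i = 8.10 + -0.48*i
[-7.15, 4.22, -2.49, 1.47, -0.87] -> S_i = -7.15*(-0.59)^i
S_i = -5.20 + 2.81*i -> [-5.2, -2.39, 0.42, 3.23, 6.04]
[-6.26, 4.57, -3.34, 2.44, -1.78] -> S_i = -6.26*(-0.73)^i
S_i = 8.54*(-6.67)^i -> [8.54, -56.96, 379.94, -2534.17, 16902.9]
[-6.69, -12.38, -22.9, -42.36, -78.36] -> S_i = -6.69*1.85^i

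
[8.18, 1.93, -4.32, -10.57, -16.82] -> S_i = 8.18 + -6.25*i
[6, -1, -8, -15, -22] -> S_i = 6 + -7*i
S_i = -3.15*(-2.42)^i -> [-3.15, 7.62, -18.45, 44.64, -108.04]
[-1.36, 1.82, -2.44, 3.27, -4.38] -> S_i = -1.36*(-1.34)^i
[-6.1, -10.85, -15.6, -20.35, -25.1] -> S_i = -6.10 + -4.75*i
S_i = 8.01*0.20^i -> [8.01, 1.6, 0.32, 0.06, 0.01]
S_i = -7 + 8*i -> [-7, 1, 9, 17, 25]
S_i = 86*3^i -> [86, 258, 774, 2322, 6966]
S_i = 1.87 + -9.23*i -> [1.87, -7.36, -16.59, -25.82, -35.05]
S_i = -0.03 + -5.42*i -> [-0.03, -5.45, -10.87, -16.29, -21.71]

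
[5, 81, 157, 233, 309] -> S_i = 5 + 76*i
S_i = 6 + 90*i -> [6, 96, 186, 276, 366]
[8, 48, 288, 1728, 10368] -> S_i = 8*6^i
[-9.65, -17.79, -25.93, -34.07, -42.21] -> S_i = -9.65 + -8.14*i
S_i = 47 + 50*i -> [47, 97, 147, 197, 247]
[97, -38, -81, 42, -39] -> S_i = Random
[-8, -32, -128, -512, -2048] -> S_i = -8*4^i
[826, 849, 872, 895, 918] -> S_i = 826 + 23*i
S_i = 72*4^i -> [72, 288, 1152, 4608, 18432]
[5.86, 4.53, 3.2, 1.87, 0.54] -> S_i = 5.86 + -1.33*i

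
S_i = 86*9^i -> [86, 774, 6966, 62694, 564246]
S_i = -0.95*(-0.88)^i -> [-0.95, 0.84, -0.74, 0.65, -0.57]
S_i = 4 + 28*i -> [4, 32, 60, 88, 116]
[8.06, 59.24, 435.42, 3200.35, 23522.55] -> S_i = 8.06*7.35^i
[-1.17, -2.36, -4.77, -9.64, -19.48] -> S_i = -1.17*2.02^i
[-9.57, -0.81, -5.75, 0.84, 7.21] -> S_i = Random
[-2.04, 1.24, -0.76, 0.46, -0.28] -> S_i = -2.04*(-0.61)^i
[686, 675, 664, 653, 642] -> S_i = 686 + -11*i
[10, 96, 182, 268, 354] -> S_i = 10 + 86*i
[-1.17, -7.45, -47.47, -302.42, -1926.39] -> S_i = -1.17*6.37^i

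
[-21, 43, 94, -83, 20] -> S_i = Random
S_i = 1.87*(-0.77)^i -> [1.87, -1.44, 1.11, -0.85, 0.66]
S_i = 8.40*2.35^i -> [8.4, 19.74, 46.39, 109.01, 256.18]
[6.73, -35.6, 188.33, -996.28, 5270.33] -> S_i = 6.73*(-5.29)^i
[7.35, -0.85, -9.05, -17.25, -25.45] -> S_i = 7.35 + -8.20*i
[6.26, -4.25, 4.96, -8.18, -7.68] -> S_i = Random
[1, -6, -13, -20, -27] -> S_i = 1 + -7*i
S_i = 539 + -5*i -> [539, 534, 529, 524, 519]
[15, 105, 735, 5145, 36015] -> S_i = 15*7^i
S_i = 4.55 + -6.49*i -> [4.55, -1.94, -8.43, -14.92, -21.41]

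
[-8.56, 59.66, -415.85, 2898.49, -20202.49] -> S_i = -8.56*(-6.97)^i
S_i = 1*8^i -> [1, 8, 64, 512, 4096]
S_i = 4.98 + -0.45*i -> [4.98, 4.53, 4.08, 3.63, 3.18]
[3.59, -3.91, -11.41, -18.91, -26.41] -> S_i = 3.59 + -7.50*i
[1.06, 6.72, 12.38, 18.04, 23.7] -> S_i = 1.06 + 5.66*i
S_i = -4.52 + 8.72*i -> [-4.52, 4.2, 12.92, 21.64, 30.36]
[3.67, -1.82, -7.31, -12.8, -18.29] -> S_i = 3.67 + -5.49*i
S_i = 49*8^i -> [49, 392, 3136, 25088, 200704]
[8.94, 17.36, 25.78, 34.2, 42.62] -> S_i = 8.94 + 8.42*i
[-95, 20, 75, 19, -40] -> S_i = Random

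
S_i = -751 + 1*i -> [-751, -750, -749, -748, -747]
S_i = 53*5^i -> [53, 265, 1325, 6625, 33125]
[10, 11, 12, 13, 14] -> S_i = 10 + 1*i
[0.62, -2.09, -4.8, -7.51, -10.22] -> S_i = 0.62 + -2.71*i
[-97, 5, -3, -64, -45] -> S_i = Random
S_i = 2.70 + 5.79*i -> [2.7, 8.49, 14.28, 20.07, 25.86]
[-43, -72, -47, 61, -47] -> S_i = Random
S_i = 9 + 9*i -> [9, 18, 27, 36, 45]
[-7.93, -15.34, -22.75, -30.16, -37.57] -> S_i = -7.93 + -7.41*i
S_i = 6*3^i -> [6, 18, 54, 162, 486]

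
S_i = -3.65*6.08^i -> [-3.65, -22.19, -134.93, -820.36, -4987.78]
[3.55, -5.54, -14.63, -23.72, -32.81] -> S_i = 3.55 + -9.09*i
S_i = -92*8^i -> [-92, -736, -5888, -47104, -376832]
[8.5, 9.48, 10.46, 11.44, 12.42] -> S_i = 8.50 + 0.98*i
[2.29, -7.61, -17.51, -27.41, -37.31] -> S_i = 2.29 + -9.90*i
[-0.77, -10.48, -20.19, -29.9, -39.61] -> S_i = -0.77 + -9.71*i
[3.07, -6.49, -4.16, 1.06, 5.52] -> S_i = Random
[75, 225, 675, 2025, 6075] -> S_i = 75*3^i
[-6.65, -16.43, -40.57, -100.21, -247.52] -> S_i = -6.65*2.47^i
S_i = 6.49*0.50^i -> [6.49, 3.24, 1.62, 0.81, 0.41]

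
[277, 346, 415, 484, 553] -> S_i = 277 + 69*i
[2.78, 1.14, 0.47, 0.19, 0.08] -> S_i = 2.78*0.41^i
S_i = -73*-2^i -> [-73, 146, -292, 584, -1168]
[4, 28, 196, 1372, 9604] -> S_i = 4*7^i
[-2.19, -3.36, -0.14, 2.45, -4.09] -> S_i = Random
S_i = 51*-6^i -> [51, -306, 1836, -11016, 66096]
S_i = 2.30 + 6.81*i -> [2.3, 9.11, 15.92, 22.73, 29.54]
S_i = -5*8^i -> [-5, -40, -320, -2560, -20480]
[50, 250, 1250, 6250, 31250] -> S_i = 50*5^i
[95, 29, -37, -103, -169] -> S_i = 95 + -66*i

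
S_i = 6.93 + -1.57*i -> [6.93, 5.36, 3.79, 2.22, 0.65]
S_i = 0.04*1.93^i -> [0.04, 0.08, 0.15, 0.29, 0.55]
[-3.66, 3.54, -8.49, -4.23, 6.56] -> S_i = Random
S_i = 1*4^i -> [1, 4, 16, 64, 256]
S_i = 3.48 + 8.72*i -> [3.48, 12.2, 20.92, 29.64, 38.36]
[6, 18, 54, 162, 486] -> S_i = 6*3^i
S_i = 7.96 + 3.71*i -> [7.96, 11.67, 15.38, 19.09, 22.8]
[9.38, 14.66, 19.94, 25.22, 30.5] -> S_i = 9.38 + 5.28*i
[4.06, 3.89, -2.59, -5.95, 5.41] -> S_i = Random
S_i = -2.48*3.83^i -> [-2.48, -9.5, -36.38, -139.33, -533.64]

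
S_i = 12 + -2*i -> [12, 10, 8, 6, 4]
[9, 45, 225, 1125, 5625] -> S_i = 9*5^i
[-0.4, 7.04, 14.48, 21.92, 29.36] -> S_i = -0.40 + 7.44*i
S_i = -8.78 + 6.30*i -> [-8.78, -2.48, 3.82, 10.12, 16.42]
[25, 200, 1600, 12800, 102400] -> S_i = 25*8^i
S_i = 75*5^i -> [75, 375, 1875, 9375, 46875]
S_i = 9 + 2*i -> [9, 11, 13, 15, 17]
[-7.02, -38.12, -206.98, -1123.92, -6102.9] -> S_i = -7.02*5.43^i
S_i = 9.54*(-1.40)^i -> [9.54, -13.36, 18.7, -26.18, 36.65]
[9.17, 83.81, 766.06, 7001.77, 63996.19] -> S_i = 9.17*9.14^i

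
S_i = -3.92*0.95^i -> [-3.92, -3.72, -3.54, -3.36, -3.19]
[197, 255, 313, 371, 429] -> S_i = 197 + 58*i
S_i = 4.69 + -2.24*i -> [4.69, 2.45, 0.21, -2.03, -4.27]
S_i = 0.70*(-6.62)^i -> [0.7, -4.63, 30.68, -203.08, 1344.4]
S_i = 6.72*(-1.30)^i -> [6.72, -8.74, 11.36, -14.76, 19.19]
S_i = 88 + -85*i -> [88, 3, -82, -167, -252]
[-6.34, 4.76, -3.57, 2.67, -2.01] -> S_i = -6.34*(-0.75)^i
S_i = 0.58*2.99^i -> [0.58, 1.73, 5.19, 15.5, 46.36]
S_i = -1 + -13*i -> [-1, -14, -27, -40, -53]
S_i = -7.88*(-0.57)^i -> [-7.88, 4.49, -2.56, 1.46, -0.83]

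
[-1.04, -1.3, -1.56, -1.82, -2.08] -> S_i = -1.04 + -0.26*i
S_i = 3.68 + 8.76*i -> [3.68, 12.44, 21.2, 29.96, 38.72]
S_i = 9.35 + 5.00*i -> [9.35, 14.35, 19.35, 24.35, 29.35]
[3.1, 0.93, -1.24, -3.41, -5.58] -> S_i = 3.10 + -2.17*i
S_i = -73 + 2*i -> [-73, -71, -69, -67, -65]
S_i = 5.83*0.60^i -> [5.83, 3.5, 2.1, 1.26, 0.76]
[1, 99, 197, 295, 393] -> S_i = 1 + 98*i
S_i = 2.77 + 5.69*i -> [2.77, 8.46, 14.15, 19.84, 25.53]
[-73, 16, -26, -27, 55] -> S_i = Random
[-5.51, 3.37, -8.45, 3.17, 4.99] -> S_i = Random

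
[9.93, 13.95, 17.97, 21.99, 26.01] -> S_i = 9.93 + 4.02*i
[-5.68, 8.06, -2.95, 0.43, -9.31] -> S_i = Random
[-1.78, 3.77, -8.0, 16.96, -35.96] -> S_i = -1.78*(-2.12)^i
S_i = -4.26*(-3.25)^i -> [-4.26, 13.84, -45.0, 146.24, -475.27]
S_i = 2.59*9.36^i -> [2.59, 24.24, 226.91, 2123.87, 19879.39]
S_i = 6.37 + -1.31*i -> [6.37, 5.06, 3.75, 2.44, 1.13]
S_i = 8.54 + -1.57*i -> [8.54, 6.97, 5.4, 3.83, 2.26]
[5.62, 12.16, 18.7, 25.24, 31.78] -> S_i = 5.62 + 6.54*i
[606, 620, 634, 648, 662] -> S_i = 606 + 14*i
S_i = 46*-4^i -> [46, -184, 736, -2944, 11776]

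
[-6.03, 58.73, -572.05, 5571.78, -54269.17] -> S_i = -6.03*(-9.74)^i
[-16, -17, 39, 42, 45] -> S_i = Random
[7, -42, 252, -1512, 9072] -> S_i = 7*-6^i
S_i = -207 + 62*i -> [-207, -145, -83, -21, 41]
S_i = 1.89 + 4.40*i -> [1.89, 6.29, 10.69, 15.09, 19.49]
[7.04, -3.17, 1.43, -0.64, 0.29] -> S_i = 7.04*(-0.45)^i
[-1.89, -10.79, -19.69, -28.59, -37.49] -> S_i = -1.89 + -8.90*i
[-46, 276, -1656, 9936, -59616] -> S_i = -46*-6^i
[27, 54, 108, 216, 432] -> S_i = 27*2^i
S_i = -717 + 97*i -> [-717, -620, -523, -426, -329]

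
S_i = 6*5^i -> [6, 30, 150, 750, 3750]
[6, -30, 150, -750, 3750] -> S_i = 6*-5^i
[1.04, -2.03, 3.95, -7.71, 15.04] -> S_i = 1.04*(-1.95)^i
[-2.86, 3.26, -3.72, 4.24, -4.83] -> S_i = -2.86*(-1.14)^i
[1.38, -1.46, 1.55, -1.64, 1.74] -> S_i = 1.38*(-1.06)^i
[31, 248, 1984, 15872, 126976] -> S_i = 31*8^i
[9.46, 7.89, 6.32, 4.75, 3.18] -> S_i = 9.46 + -1.57*i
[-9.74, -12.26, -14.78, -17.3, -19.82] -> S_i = -9.74 + -2.52*i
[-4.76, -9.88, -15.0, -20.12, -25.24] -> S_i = -4.76 + -5.12*i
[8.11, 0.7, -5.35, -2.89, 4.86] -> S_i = Random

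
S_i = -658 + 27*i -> [-658, -631, -604, -577, -550]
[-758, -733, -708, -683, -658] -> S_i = -758 + 25*i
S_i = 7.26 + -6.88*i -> [7.26, 0.38, -6.5, -13.38, -20.26]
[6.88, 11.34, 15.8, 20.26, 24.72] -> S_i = 6.88 + 4.46*i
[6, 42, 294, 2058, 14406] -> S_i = 6*7^i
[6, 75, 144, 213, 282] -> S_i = 6 + 69*i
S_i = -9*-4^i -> [-9, 36, -144, 576, -2304]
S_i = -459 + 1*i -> [-459, -458, -457, -456, -455]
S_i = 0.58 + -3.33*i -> [0.58, -2.75, -6.08, -9.41, -12.74]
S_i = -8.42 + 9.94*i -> [-8.42, 1.52, 11.46, 21.4, 31.34]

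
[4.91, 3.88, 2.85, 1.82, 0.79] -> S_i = 4.91 + -1.03*i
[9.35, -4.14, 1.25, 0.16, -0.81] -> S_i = Random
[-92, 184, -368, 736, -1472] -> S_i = -92*-2^i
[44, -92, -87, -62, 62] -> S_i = Random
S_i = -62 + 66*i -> [-62, 4, 70, 136, 202]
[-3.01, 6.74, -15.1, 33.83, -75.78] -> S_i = -3.01*(-2.24)^i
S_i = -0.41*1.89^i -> [-0.41, -0.77, -1.46, -2.77, -5.23]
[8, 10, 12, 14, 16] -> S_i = 8 + 2*i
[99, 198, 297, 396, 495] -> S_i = 99 + 99*i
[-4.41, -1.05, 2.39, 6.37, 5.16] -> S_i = Random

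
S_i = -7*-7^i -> [-7, 49, -343, 2401, -16807]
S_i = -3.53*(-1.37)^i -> [-3.53, 4.84, -6.63, 9.08, -12.44]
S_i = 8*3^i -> [8, 24, 72, 216, 648]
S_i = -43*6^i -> [-43, -258, -1548, -9288, -55728]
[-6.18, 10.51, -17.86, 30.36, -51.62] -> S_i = -6.18*(-1.70)^i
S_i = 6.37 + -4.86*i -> [6.37, 1.51, -3.35, -8.21, -13.07]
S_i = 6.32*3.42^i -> [6.32, 21.61, 73.92, 252.81, 864.61]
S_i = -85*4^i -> [-85, -340, -1360, -5440, -21760]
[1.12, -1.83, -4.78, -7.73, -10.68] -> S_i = 1.12 + -2.95*i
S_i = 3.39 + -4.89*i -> [3.39, -1.5, -6.39, -11.28, -16.17]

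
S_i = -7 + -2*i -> [-7, -9, -11, -13, -15]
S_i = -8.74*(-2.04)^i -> [-8.74, 17.83, -36.37, 74.2, -151.37]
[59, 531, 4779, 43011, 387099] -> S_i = 59*9^i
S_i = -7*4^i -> [-7, -28, -112, -448, -1792]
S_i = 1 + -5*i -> [1, -4, -9, -14, -19]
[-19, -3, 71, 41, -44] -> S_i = Random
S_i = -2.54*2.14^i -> [-2.54, -5.44, -11.63, -24.89, -53.27]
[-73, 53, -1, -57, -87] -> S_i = Random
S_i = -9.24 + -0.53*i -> [-9.24, -9.77, -10.3, -10.83, -11.36]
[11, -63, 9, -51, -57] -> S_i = Random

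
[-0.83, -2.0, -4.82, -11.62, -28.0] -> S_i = -0.83*2.41^i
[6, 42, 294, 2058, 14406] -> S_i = 6*7^i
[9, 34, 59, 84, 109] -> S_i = 9 + 25*i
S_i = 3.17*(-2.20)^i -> [3.17, -6.97, 15.34, -33.75, 74.26]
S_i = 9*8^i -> [9, 72, 576, 4608, 36864]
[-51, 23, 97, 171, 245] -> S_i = -51 + 74*i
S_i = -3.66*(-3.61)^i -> [-3.66, 13.21, -47.7, 172.19, -621.6]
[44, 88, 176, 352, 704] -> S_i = 44*2^i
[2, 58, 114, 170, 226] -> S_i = 2 + 56*i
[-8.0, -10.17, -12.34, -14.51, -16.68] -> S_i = -8.00 + -2.17*i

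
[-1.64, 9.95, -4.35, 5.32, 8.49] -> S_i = Random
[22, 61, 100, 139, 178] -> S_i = 22 + 39*i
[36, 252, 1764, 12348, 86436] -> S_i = 36*7^i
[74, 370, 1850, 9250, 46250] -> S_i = 74*5^i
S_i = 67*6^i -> [67, 402, 2412, 14472, 86832]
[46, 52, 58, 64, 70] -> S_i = 46 + 6*i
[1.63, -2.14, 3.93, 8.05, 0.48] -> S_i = Random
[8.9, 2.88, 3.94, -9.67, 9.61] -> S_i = Random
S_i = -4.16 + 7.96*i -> [-4.16, 3.8, 11.76, 19.72, 27.68]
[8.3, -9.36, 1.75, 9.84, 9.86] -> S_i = Random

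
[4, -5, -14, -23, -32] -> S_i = 4 + -9*i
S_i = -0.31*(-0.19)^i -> [-0.31, 0.06, -0.01, 0.0, -0.0]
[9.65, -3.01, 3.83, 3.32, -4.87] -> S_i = Random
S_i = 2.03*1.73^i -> [2.03, 3.51, 6.08, 10.51, 18.18]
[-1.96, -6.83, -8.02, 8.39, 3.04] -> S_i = Random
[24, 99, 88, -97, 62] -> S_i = Random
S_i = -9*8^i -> [-9, -72, -576, -4608, -36864]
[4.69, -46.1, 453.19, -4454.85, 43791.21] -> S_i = 4.69*(-9.83)^i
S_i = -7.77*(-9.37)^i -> [-7.77, 72.8, -682.18, 6392.04, -59893.46]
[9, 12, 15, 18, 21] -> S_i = 9 + 3*i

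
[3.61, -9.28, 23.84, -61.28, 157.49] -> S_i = 3.61*(-2.57)^i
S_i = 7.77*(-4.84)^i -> [7.77, -37.61, 182.02, -880.96, 4263.86]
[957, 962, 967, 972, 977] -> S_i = 957 + 5*i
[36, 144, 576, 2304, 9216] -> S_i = 36*4^i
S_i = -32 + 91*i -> [-32, 59, 150, 241, 332]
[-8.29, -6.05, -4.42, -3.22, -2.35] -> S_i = -8.29*0.73^i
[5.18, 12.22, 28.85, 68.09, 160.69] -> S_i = 5.18*2.36^i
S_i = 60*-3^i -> [60, -180, 540, -1620, 4860]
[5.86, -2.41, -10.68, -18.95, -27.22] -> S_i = 5.86 + -8.27*i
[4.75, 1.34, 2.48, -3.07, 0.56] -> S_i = Random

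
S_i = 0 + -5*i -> [0, -5, -10, -15, -20]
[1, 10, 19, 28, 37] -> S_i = 1 + 9*i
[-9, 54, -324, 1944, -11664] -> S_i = -9*-6^i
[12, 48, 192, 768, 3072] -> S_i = 12*4^i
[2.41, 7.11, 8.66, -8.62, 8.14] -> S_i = Random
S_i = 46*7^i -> [46, 322, 2254, 15778, 110446]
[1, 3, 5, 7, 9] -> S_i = 1 + 2*i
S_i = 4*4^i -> [4, 16, 64, 256, 1024]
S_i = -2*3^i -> [-2, -6, -18, -54, -162]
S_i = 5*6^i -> [5, 30, 180, 1080, 6480]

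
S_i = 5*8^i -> [5, 40, 320, 2560, 20480]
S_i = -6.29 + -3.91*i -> [-6.29, -10.2, -14.11, -18.02, -21.93]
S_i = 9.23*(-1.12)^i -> [9.23, -10.34, 11.58, -12.97, 14.52]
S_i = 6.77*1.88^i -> [6.77, 12.73, 23.93, 44.98, 84.57]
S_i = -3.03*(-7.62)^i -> [-3.03, 23.09, -175.94, 1340.63, -10215.57]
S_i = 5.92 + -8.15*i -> [5.92, -2.23, -10.38, -18.53, -26.68]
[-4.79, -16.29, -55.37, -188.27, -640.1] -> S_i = -4.79*3.40^i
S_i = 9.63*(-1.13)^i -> [9.63, -10.88, 12.3, -13.9, 15.7]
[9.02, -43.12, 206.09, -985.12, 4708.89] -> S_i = 9.02*(-4.78)^i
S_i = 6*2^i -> [6, 12, 24, 48, 96]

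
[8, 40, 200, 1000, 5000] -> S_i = 8*5^i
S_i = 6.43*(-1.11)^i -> [6.43, -7.14, 7.92, -8.79, 9.76]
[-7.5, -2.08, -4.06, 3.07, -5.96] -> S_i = Random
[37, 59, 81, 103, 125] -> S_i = 37 + 22*i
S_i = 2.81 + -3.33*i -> [2.81, -0.52, -3.85, -7.18, -10.51]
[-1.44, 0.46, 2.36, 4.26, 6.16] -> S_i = -1.44 + 1.90*i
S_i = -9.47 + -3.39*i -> [-9.47, -12.86, -16.25, -19.64, -23.03]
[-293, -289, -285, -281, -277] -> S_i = -293 + 4*i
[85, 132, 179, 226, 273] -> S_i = 85 + 47*i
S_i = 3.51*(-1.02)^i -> [3.51, -3.58, 3.65, -3.72, 3.8]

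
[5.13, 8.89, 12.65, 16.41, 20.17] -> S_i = 5.13 + 3.76*i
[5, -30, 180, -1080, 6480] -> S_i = 5*-6^i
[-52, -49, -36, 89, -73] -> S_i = Random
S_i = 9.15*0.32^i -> [9.15, 2.93, 0.94, 0.3, 0.1]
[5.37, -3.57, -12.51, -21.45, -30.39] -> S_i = 5.37 + -8.94*i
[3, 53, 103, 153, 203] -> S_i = 3 + 50*i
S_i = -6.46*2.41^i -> [-6.46, -15.57, -37.52, -90.42, -217.92]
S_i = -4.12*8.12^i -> [-4.12, -33.45, -271.65, -2205.8, -17911.06]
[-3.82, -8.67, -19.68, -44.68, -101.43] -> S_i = -3.82*2.27^i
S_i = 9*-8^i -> [9, -72, 576, -4608, 36864]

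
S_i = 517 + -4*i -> [517, 513, 509, 505, 501]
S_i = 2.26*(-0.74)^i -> [2.26, -1.67, 1.24, -0.92, 0.68]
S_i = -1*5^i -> [-1, -5, -25, -125, -625]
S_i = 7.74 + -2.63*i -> [7.74, 5.11, 2.48, -0.15, -2.78]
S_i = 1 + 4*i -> [1, 5, 9, 13, 17]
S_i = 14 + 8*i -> [14, 22, 30, 38, 46]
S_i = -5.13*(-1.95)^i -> [-5.13, 10.0, -19.51, 38.04, -74.17]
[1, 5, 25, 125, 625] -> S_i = 1*5^i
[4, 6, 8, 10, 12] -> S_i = 4 + 2*i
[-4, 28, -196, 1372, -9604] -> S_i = -4*-7^i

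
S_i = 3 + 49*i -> [3, 52, 101, 150, 199]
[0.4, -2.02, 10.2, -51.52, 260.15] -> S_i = 0.40*(-5.05)^i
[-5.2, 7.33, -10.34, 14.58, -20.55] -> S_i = -5.20*(-1.41)^i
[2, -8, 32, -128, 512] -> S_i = 2*-4^i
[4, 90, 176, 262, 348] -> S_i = 4 + 86*i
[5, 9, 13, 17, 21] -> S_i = 5 + 4*i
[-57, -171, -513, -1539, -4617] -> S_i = -57*3^i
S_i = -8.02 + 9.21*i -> [-8.02, 1.19, 10.4, 19.61, 28.82]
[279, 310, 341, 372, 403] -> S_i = 279 + 31*i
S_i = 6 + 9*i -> [6, 15, 24, 33, 42]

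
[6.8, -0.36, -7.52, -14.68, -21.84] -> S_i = 6.80 + -7.16*i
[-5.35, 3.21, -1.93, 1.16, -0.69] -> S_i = -5.35*(-0.60)^i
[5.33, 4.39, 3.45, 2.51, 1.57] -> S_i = 5.33 + -0.94*i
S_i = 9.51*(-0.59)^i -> [9.51, -5.61, 3.31, -1.95, 1.15]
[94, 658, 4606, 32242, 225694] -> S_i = 94*7^i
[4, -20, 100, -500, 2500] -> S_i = 4*-5^i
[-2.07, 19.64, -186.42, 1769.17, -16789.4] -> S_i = -2.07*(-9.49)^i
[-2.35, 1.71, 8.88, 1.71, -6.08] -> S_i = Random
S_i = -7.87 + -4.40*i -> [-7.87, -12.27, -16.67, -21.07, -25.47]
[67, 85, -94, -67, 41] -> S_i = Random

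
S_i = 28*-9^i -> [28, -252, 2268, -20412, 183708]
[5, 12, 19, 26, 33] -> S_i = 5 + 7*i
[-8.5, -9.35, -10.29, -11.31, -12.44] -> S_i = -8.50*1.10^i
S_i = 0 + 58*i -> [0, 58, 116, 174, 232]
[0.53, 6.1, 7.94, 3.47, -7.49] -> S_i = Random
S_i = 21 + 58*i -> [21, 79, 137, 195, 253]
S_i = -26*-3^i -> [-26, 78, -234, 702, -2106]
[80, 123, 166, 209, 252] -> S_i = 80 + 43*i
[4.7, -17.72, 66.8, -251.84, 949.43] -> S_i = 4.70*(-3.77)^i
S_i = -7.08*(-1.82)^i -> [-7.08, 12.89, -23.45, 42.68, -77.68]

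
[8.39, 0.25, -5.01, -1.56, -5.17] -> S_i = Random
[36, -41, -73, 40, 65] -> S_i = Random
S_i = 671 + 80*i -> [671, 751, 831, 911, 991]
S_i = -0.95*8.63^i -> [-0.95, -8.2, -70.75, -610.6, -5269.47]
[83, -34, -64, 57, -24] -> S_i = Random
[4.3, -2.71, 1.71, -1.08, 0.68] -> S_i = 4.30*(-0.63)^i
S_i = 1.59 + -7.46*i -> [1.59, -5.87, -13.33, -20.79, -28.25]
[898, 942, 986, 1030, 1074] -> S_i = 898 + 44*i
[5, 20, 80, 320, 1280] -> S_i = 5*4^i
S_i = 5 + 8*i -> [5, 13, 21, 29, 37]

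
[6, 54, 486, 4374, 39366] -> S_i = 6*9^i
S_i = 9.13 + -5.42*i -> [9.13, 3.71, -1.71, -7.13, -12.55]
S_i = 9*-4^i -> [9, -36, 144, -576, 2304]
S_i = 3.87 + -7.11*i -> [3.87, -3.24, -10.35, -17.46, -24.57]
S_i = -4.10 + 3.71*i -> [-4.1, -0.39, 3.32, 7.03, 10.74]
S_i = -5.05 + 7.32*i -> [-5.05, 2.27, 9.59, 16.91, 24.23]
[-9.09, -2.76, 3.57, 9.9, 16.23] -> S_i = -9.09 + 6.33*i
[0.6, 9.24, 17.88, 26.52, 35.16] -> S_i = 0.60 + 8.64*i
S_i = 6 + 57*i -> [6, 63, 120, 177, 234]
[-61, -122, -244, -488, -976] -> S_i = -61*2^i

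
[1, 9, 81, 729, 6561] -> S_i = 1*9^i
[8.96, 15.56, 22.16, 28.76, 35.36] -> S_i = 8.96 + 6.60*i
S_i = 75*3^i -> [75, 225, 675, 2025, 6075]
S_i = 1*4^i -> [1, 4, 16, 64, 256]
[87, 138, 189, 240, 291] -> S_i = 87 + 51*i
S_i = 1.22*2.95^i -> [1.22, 3.6, 10.62, 31.32, 92.39]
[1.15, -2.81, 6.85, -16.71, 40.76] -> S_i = 1.15*(-2.44)^i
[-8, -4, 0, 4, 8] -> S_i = -8 + 4*i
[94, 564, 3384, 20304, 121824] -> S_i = 94*6^i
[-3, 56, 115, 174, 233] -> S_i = -3 + 59*i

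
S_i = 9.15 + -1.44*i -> [9.15, 7.71, 6.27, 4.83, 3.39]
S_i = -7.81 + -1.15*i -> [-7.81, -8.96, -10.11, -11.26, -12.41]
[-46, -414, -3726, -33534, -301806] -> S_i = -46*9^i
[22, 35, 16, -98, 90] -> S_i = Random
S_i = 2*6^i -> [2, 12, 72, 432, 2592]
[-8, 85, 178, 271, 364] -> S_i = -8 + 93*i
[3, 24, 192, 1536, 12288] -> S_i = 3*8^i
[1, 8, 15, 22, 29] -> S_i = 1 + 7*i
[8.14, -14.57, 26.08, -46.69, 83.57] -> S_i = 8.14*(-1.79)^i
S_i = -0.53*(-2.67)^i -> [-0.53, 1.42, -3.78, 10.09, -26.94]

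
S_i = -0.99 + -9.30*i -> [-0.99, -10.29, -19.59, -28.89, -38.19]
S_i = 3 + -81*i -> [3, -78, -159, -240, -321]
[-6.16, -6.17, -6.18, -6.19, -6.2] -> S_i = -6.16 + -0.01*i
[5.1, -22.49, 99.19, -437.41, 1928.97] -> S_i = 5.10*(-4.41)^i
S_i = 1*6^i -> [1, 6, 36, 216, 1296]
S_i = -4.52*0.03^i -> [-4.52, -0.14, -0.0, -0.0, -0.0]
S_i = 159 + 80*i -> [159, 239, 319, 399, 479]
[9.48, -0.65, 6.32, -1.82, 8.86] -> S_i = Random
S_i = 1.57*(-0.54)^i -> [1.57, -0.85, 0.46, -0.25, 0.13]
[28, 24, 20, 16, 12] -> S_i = 28 + -4*i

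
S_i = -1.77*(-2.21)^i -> [-1.77, 3.91, -8.64, 19.11, -42.22]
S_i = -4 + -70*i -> [-4, -74, -144, -214, -284]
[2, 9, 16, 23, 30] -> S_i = 2 + 7*i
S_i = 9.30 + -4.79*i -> [9.3, 4.51, -0.28, -5.07, -9.86]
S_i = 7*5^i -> [7, 35, 175, 875, 4375]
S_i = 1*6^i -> [1, 6, 36, 216, 1296]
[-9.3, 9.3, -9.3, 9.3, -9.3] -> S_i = -9.30*(-1.00)^i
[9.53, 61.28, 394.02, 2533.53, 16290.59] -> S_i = 9.53*6.43^i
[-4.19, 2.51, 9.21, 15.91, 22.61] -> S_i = -4.19 + 6.70*i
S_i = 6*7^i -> [6, 42, 294, 2058, 14406]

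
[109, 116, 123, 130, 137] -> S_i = 109 + 7*i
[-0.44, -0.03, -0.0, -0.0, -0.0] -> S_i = -0.44*0.07^i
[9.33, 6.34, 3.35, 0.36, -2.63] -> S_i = 9.33 + -2.99*i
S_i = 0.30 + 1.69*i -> [0.3, 1.99, 3.68, 5.37, 7.06]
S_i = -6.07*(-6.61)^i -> [-6.07, 40.12, -265.21, 1753.05, -11587.63]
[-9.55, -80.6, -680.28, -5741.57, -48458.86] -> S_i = -9.55*8.44^i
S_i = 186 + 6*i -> [186, 192, 198, 204, 210]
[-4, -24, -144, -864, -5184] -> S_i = -4*6^i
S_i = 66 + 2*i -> [66, 68, 70, 72, 74]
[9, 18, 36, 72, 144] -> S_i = 9*2^i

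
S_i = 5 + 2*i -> [5, 7, 9, 11, 13]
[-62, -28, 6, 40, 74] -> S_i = -62 + 34*i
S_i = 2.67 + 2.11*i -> [2.67, 4.78, 6.89, 9.0, 11.11]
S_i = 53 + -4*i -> [53, 49, 45, 41, 37]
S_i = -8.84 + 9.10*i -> [-8.84, 0.26, 9.36, 18.46, 27.56]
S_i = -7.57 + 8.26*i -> [-7.57, 0.69, 8.95, 17.21, 25.47]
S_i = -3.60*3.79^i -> [-3.6, -13.64, -51.71, -195.98, -742.78]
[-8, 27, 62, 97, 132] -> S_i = -8 + 35*i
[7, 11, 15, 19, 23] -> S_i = 7 + 4*i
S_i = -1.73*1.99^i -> [-1.73, -3.44, -6.85, -13.63, -27.13]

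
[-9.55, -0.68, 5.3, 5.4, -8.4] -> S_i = Random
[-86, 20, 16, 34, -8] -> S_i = Random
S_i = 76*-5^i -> [76, -380, 1900, -9500, 47500]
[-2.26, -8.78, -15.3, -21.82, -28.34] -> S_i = -2.26 + -6.52*i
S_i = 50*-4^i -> [50, -200, 800, -3200, 12800]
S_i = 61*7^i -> [61, 427, 2989, 20923, 146461]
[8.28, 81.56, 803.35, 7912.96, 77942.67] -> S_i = 8.28*9.85^i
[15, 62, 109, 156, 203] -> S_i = 15 + 47*i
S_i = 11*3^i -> [11, 33, 99, 297, 891]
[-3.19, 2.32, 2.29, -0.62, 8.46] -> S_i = Random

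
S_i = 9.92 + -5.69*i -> [9.92, 4.23, -1.46, -7.15, -12.84]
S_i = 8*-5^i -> [8, -40, 200, -1000, 5000]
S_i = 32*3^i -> [32, 96, 288, 864, 2592]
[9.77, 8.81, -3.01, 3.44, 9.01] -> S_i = Random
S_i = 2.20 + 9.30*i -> [2.2, 11.5, 20.8, 30.1, 39.4]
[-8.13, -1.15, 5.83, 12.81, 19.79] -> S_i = -8.13 + 6.98*i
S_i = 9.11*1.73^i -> [9.11, 15.76, 27.27, 47.17, 81.6]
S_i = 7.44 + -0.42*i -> [7.44, 7.02, 6.6, 6.18, 5.76]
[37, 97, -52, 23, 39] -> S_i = Random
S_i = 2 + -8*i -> [2, -6, -14, -22, -30]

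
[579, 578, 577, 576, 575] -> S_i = 579 + -1*i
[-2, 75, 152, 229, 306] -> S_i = -2 + 77*i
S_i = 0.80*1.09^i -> [0.8, 0.87, 0.95, 1.04, 1.13]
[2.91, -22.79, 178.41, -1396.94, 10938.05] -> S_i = 2.91*(-7.83)^i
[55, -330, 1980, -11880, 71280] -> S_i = 55*-6^i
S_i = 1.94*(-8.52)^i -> [1.94, -16.53, 140.83, -1199.83, 10222.57]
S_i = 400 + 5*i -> [400, 405, 410, 415, 420]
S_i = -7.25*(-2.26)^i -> [-7.25, 16.38, -37.03, 83.69, -189.13]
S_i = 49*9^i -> [49, 441, 3969, 35721, 321489]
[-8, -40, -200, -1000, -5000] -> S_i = -8*5^i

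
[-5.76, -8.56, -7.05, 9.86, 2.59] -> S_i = Random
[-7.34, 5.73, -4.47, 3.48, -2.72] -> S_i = -7.34*(-0.78)^i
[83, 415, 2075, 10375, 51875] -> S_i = 83*5^i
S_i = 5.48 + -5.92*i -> [5.48, -0.44, -6.36, -12.28, -18.2]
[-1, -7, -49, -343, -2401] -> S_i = -1*7^i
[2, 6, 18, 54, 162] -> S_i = 2*3^i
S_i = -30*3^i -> [-30, -90, -270, -810, -2430]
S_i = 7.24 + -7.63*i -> [7.24, -0.39, -8.02, -15.65, -23.28]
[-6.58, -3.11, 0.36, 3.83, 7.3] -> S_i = -6.58 + 3.47*i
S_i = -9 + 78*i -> [-9, 69, 147, 225, 303]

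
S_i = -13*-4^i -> [-13, 52, -208, 832, -3328]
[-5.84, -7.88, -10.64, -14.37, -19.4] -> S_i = -5.84*1.35^i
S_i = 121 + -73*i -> [121, 48, -25, -98, -171]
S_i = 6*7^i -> [6, 42, 294, 2058, 14406]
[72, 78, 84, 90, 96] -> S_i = 72 + 6*i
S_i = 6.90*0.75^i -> [6.9, 5.18, 3.88, 2.91, 2.18]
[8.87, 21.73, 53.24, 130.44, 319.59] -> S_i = 8.87*2.45^i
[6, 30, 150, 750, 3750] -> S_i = 6*5^i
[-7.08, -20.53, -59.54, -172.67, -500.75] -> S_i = -7.08*2.90^i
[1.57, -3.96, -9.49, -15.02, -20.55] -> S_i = 1.57 + -5.53*i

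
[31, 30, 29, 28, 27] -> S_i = 31 + -1*i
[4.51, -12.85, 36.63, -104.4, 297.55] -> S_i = 4.51*(-2.85)^i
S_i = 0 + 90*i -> [0, 90, 180, 270, 360]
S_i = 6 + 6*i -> [6, 12, 18, 24, 30]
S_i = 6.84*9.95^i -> [6.84, 68.06, 677.18, 6737.91, 67042.23]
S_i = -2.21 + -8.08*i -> [-2.21, -10.29, -18.37, -26.45, -34.53]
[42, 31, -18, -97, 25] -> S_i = Random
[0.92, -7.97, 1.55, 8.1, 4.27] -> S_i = Random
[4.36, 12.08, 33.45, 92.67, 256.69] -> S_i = 4.36*2.77^i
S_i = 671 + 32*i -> [671, 703, 735, 767, 799]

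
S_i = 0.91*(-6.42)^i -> [0.91, -5.84, 37.51, -240.79, 1545.9]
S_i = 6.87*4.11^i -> [6.87, 28.24, 116.05, 476.96, 1960.31]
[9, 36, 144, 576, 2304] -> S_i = 9*4^i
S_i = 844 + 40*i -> [844, 884, 924, 964, 1004]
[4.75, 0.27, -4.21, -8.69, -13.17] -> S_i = 4.75 + -4.48*i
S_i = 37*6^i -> [37, 222, 1332, 7992, 47952]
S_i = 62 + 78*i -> [62, 140, 218, 296, 374]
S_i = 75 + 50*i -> [75, 125, 175, 225, 275]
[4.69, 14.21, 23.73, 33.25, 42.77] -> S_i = 4.69 + 9.52*i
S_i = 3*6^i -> [3, 18, 108, 648, 3888]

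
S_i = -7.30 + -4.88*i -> [-7.3, -12.18, -17.06, -21.94, -26.82]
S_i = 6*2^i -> [6, 12, 24, 48, 96]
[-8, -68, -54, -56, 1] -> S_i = Random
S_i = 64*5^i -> [64, 320, 1600, 8000, 40000]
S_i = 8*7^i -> [8, 56, 392, 2744, 19208]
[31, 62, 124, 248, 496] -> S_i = 31*2^i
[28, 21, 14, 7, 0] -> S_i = 28 + -7*i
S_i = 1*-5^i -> [1, -5, 25, -125, 625]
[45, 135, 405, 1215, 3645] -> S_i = 45*3^i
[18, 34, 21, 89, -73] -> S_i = Random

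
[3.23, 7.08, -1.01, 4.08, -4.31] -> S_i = Random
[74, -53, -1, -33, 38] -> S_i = Random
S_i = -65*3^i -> [-65, -195, -585, -1755, -5265]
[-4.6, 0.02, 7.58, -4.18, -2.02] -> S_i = Random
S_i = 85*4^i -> [85, 340, 1360, 5440, 21760]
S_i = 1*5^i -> [1, 5, 25, 125, 625]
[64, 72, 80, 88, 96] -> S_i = 64 + 8*i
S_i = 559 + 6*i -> [559, 565, 571, 577, 583]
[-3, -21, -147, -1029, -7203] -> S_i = -3*7^i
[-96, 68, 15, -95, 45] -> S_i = Random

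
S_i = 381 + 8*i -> [381, 389, 397, 405, 413]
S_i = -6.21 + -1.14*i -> [-6.21, -7.35, -8.49, -9.63, -10.77]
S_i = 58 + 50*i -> [58, 108, 158, 208, 258]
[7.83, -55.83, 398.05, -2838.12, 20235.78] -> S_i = 7.83*(-7.13)^i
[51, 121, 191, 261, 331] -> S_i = 51 + 70*i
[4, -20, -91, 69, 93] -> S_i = Random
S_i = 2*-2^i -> [2, -4, 8, -16, 32]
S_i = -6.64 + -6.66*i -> [-6.64, -13.3, -19.96, -26.62, -33.28]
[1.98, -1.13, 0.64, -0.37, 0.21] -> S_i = 1.98*(-0.57)^i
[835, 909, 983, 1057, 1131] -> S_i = 835 + 74*i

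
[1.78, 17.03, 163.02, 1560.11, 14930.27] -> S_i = 1.78*9.57^i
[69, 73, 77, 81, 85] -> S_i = 69 + 4*i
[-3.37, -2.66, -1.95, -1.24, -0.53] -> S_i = -3.37 + 0.71*i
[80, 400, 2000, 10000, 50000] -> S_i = 80*5^i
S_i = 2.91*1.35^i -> [2.91, 3.93, 5.3, 7.16, 9.67]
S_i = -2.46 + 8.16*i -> [-2.46, 5.7, 13.86, 22.02, 30.18]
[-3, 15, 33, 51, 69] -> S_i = -3 + 18*i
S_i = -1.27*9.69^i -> [-1.27, -12.31, -119.25, -1155.51, -11196.93]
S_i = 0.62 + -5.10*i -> [0.62, -4.48, -9.58, -14.68, -19.78]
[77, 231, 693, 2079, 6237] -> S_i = 77*3^i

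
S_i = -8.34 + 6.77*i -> [-8.34, -1.57, 5.2, 11.97, 18.74]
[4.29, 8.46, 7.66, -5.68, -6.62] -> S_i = Random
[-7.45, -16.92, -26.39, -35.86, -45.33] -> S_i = -7.45 + -9.47*i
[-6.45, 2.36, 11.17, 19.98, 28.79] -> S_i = -6.45 + 8.81*i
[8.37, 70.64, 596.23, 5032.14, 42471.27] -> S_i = 8.37*8.44^i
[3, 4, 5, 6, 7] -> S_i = 3 + 1*i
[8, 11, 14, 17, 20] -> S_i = 8 + 3*i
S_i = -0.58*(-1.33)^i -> [-0.58, 0.77, -1.03, 1.36, -1.81]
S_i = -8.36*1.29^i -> [-8.36, -10.78, -13.91, -17.95, -23.15]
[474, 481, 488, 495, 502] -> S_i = 474 + 7*i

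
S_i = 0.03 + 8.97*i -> [0.03, 9.0, 17.97, 26.94, 35.91]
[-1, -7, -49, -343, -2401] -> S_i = -1*7^i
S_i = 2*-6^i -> [2, -12, 72, -432, 2592]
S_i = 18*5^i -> [18, 90, 450, 2250, 11250]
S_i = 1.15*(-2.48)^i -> [1.15, -2.85, 7.07, -17.54, 43.5]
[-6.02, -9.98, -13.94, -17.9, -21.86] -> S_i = -6.02 + -3.96*i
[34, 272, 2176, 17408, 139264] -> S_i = 34*8^i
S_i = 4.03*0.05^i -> [4.03, 0.2, 0.01, 0.0, 0.0]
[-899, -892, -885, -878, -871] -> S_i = -899 + 7*i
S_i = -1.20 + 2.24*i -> [-1.2, 1.04, 3.28, 5.52, 7.76]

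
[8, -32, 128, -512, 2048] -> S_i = 8*-4^i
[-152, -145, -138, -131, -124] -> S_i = -152 + 7*i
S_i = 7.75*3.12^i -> [7.75, 24.18, 75.44, 235.38, 734.38]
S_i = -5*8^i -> [-5, -40, -320, -2560, -20480]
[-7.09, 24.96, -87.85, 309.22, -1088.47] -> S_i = -7.09*(-3.52)^i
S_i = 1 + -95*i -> [1, -94, -189, -284, -379]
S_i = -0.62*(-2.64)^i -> [-0.62, 1.64, -4.32, 11.41, -30.12]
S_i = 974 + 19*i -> [974, 993, 1012, 1031, 1050]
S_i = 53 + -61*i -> [53, -8, -69, -130, -191]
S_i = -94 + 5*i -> [-94, -89, -84, -79, -74]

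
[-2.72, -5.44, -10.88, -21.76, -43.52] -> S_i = -2.72*2.00^i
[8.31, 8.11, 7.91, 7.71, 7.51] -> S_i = 8.31 + -0.20*i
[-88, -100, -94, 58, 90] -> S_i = Random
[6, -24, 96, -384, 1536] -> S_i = 6*-4^i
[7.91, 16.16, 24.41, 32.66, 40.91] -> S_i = 7.91 + 8.25*i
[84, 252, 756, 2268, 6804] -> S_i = 84*3^i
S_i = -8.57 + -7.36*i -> [-8.57, -15.93, -23.29, -30.65, -38.01]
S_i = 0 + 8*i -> [0, 8, 16, 24, 32]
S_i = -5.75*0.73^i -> [-5.75, -4.2, -3.06, -2.24, -1.63]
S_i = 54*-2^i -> [54, -108, 216, -432, 864]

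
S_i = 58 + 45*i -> [58, 103, 148, 193, 238]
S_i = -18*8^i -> [-18, -144, -1152, -9216, -73728]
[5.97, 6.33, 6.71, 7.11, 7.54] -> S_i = 5.97*1.06^i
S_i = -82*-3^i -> [-82, 246, -738, 2214, -6642]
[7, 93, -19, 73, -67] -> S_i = Random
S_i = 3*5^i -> [3, 15, 75, 375, 1875]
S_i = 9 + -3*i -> [9, 6, 3, 0, -3]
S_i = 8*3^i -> [8, 24, 72, 216, 648]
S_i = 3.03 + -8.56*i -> [3.03, -5.53, -14.09, -22.65, -31.21]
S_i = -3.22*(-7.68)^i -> [-3.22, 24.73, -189.92, 1458.61, -11202.13]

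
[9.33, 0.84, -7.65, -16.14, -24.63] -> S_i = 9.33 + -8.49*i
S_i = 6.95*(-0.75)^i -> [6.95, -5.21, 3.91, -2.93, 2.2]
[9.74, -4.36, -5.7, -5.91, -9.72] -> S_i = Random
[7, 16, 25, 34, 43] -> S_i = 7 + 9*i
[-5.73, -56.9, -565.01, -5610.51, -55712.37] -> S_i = -5.73*9.93^i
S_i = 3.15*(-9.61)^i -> [3.15, -30.27, 290.91, -2795.64, 26866.07]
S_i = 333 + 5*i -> [333, 338, 343, 348, 353]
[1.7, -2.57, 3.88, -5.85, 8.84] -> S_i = 1.70*(-1.51)^i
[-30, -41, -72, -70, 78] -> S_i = Random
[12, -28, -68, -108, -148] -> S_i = 12 + -40*i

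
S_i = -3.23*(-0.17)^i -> [-3.23, 0.55, -0.09, 0.02, -0.0]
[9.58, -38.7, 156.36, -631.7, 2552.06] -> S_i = 9.58*(-4.04)^i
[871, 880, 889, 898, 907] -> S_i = 871 + 9*i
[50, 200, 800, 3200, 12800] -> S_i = 50*4^i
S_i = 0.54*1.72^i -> [0.54, 0.93, 1.6, 2.75, 4.73]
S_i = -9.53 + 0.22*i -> [-9.53, -9.31, -9.09, -8.87, -8.65]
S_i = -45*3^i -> [-45, -135, -405, -1215, -3645]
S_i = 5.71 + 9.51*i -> [5.71, 15.22, 24.73, 34.24, 43.75]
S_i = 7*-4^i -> [7, -28, 112, -448, 1792]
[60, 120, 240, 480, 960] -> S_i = 60*2^i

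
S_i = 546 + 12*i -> [546, 558, 570, 582, 594]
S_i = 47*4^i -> [47, 188, 752, 3008, 12032]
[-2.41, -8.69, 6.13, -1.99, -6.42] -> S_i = Random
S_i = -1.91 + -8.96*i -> [-1.91, -10.87, -19.83, -28.79, -37.75]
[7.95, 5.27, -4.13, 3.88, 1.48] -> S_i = Random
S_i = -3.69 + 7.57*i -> [-3.69, 3.88, 11.45, 19.02, 26.59]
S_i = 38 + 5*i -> [38, 43, 48, 53, 58]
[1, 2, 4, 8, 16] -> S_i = 1*2^i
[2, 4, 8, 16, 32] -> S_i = 2*2^i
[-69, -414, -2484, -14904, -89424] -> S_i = -69*6^i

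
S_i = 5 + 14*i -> [5, 19, 33, 47, 61]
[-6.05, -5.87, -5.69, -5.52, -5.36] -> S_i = -6.05*0.97^i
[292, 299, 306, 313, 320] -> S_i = 292 + 7*i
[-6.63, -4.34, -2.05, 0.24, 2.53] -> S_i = -6.63 + 2.29*i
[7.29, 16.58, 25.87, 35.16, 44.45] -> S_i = 7.29 + 9.29*i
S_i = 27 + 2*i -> [27, 29, 31, 33, 35]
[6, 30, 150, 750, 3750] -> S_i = 6*5^i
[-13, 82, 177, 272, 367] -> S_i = -13 + 95*i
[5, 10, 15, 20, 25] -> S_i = 5 + 5*i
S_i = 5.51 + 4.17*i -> [5.51, 9.68, 13.85, 18.02, 22.19]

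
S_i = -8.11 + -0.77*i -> [-8.11, -8.88, -9.65, -10.42, -11.19]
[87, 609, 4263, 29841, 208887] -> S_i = 87*7^i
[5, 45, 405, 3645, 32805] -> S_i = 5*9^i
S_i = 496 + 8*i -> [496, 504, 512, 520, 528]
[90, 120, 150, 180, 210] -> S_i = 90 + 30*i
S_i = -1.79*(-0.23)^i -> [-1.79, 0.41, -0.09, 0.02, -0.01]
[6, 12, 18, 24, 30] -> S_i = 6 + 6*i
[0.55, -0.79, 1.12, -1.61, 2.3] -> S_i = 0.55*(-1.43)^i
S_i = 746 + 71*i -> [746, 817, 888, 959, 1030]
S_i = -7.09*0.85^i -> [-7.09, -6.03, -5.12, -4.35, -3.7]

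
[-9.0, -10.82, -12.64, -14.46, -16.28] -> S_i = -9.00 + -1.82*i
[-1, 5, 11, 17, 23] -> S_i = -1 + 6*i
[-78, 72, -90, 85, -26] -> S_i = Random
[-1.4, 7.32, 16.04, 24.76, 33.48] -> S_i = -1.40 + 8.72*i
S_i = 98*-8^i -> [98, -784, 6272, -50176, 401408]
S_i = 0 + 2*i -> [0, 2, 4, 6, 8]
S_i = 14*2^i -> [14, 28, 56, 112, 224]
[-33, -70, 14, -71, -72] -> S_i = Random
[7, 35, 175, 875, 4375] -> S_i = 7*5^i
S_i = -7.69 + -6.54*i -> [-7.69, -14.23, -20.77, -27.31, -33.85]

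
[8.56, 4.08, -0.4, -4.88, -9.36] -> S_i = 8.56 + -4.48*i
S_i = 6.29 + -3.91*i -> [6.29, 2.38, -1.53, -5.44, -9.35]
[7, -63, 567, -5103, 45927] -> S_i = 7*-9^i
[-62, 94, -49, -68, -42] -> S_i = Random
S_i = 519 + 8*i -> [519, 527, 535, 543, 551]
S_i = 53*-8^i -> [53, -424, 3392, -27136, 217088]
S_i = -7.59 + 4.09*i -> [-7.59, -3.5, 0.59, 4.68, 8.77]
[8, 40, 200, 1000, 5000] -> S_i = 8*5^i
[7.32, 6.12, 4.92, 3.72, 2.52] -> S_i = 7.32 + -1.20*i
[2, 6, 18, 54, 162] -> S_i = 2*3^i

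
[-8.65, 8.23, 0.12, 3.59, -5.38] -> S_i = Random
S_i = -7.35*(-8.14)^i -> [-7.35, 59.83, -487.01, 3964.25, -32268.96]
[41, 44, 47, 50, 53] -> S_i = 41 + 3*i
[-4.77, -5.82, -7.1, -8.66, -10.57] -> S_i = -4.77*1.22^i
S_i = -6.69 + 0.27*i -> [-6.69, -6.42, -6.15, -5.88, -5.61]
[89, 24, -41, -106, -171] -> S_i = 89 + -65*i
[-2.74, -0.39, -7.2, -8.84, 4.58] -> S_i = Random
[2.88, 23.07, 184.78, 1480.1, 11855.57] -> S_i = 2.88*8.01^i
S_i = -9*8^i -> [-9, -72, -576, -4608, -36864]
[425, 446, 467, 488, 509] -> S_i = 425 + 21*i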